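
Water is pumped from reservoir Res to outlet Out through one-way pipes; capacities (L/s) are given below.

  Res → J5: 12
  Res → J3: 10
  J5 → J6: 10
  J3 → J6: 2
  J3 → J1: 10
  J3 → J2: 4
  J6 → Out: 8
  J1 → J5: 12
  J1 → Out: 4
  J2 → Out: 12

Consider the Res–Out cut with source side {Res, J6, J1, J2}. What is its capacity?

58

Edges leaving {Res, J6, J1, J2}: Res→J5 (12), Res→J3 (10), J6→Out (8), J1→J5 (12), J1→Out (4), J2→Out (12).
Cut capacity = 12 + 10 + 8 + 12 + 4 + 12 = 58.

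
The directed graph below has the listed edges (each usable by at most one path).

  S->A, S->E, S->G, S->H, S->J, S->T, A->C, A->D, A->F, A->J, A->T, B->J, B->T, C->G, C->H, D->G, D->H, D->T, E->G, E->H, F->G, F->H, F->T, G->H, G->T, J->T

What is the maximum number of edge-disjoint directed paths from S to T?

4

Assign every edge capacity 1; by Menger, the answer equals the max flow.
Path S→T (+1); total 1.
Path S→A→T (+1); total 2.
Path S→G→T (+1); total 3.
Path S→J→T (+1); total 4.
No residual S→T path; max flow = 4.
Certifying cut of size 4: {G→T, S→A, S→J, S→T}.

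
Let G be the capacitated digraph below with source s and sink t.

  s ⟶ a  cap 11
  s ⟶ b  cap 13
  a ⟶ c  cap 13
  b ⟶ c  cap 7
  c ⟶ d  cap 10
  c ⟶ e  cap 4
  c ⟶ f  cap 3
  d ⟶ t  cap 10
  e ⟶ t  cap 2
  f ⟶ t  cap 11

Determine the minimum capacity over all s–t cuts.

15

Augment s→a→c→d→t: bottleneck 10, flow now 10.
Augment s→a→c→e→t: bottleneck 1, flow now 11.
Augment s→b→c→e→t: bottleneck 1, flow now 12.
Augment s→b→c→f→t: bottleneck 3, flow now 15.
No augmenting path remains; maximum flow = 15.
By max-flow min-cut, the minimum cut capacity equals the max flow.
In the residual graph, reachable from s: {s, a, b, c, e}.
Min-cut edges: c→d (10), c→f (3), e→t (2); capacity 10 + 3 + 2 = 15.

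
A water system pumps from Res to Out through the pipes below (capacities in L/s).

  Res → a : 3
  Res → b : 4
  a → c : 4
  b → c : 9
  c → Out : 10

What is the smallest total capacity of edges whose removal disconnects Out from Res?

7

Augment Res→a→c→Out: bottleneck 3, flow now 3.
Augment Res→b→c→Out: bottleneck 4, flow now 7.
No augmenting path remains; maximum flow = 7.
By max-flow min-cut, the minimum cut capacity equals the max flow.
In the residual graph, reachable from Res: {Res}.
Min-cut edges: Res→a (3), Res→b (4); capacity 3 + 4 = 7.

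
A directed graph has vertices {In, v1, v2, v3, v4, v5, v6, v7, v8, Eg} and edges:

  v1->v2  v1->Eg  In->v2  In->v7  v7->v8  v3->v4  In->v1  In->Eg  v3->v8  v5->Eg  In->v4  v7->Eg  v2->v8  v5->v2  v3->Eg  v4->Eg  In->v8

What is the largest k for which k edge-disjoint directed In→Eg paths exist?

4

Assign every edge capacity 1; by Menger, the answer equals the max flow.
Path In→Eg (+1); total 1.
Path In→v1→Eg (+1); total 2.
Path In→v4→Eg (+1); total 3.
Path In→v7→Eg (+1); total 4.
No residual In→Eg path; max flow = 4.
Certifying cut of size 4: {In→Eg, In→v1, In→v4, In→v7}.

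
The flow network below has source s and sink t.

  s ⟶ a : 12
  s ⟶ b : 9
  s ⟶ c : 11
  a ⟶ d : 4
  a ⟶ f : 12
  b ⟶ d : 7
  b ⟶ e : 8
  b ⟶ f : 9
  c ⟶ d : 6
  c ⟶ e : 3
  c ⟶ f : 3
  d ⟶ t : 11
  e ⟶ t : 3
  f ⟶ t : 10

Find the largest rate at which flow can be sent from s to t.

24

Augment s→a→d→t: bottleneck 4, flow now 4.
Augment s→a→f→t: bottleneck 8, flow now 12.
Augment s→b→d→t: bottleneck 7, flow now 19.
Augment s→b→e→t: bottleneck 2, flow now 21.
Augment s→c→e→t: bottleneck 1, flow now 22.
Augment s→c→f→t: bottleneck 2, flow now 24.
No augmenting path remains; maximum flow = 24.
In the residual graph, reachable from s: {s, a, b, c, d, e, f}.
Min-cut edges: d→t (11), e→t (3), f→t (10); capacity 11 + 3 + 10 = 24.
This cut is saturated, so no flow can exceed 24.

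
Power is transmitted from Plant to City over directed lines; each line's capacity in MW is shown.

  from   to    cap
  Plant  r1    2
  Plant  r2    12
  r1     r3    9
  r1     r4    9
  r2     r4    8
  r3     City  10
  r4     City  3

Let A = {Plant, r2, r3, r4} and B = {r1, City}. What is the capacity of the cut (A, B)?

Edges leaving {Plant, r2, r3, r4}: Plant→r1 (2), r3→City (10), r4→City (3).
Cut capacity = 2 + 10 + 3 = 15.

15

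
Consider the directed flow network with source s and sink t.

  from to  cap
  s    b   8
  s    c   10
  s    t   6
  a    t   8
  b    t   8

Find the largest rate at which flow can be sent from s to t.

Augment s→t: bottleneck 6, flow now 6.
Augment s→b→t: bottleneck 8, flow now 14.
No augmenting path remains; maximum flow = 14.
In the residual graph, reachable from s: {s, c}.
Min-cut edges: s→b (8), s→t (6); capacity 8 + 6 = 14.
This cut is saturated, so no flow can exceed 14.

14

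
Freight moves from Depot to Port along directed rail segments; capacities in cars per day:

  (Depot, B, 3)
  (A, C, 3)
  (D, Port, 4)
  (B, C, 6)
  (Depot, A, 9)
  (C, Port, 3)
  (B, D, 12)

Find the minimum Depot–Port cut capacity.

6

Augment Depot→A→C→Port: bottleneck 3, flow now 3.
Augment Depot→B→D→Port: bottleneck 3, flow now 6.
No augmenting path remains; maximum flow = 6.
By max-flow min-cut, the minimum cut capacity equals the max flow.
In the residual graph, reachable from Depot: {Depot, A}.
Min-cut edges: Depot→B (3), A→C (3); capacity 3 + 3 = 6.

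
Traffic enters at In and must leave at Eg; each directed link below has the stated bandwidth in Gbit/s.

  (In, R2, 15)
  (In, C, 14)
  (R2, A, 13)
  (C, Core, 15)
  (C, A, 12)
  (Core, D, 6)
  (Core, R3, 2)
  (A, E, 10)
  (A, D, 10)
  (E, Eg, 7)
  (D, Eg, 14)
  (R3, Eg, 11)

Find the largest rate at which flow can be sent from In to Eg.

23

Augment In→R2→A→E→Eg: bottleneck 7, flow now 7.
Augment In→R2→A→D→Eg: bottleneck 6, flow now 13.
Augment In→C→Core→D→Eg: bottleneck 6, flow now 19.
Augment In→C→Core→R3→Eg: bottleneck 2, flow now 21.
Augment In→C→A→D→Eg: bottleneck 2, flow now 23.
No augmenting path remains; maximum flow = 23.
In the residual graph, reachable from In: {In, R2, C, Core, A, E, D}.
Min-cut edges: Core→R3 (2), E→Eg (7), D→Eg (14); capacity 2 + 7 + 14 = 23.
This cut is saturated, so no flow can exceed 23.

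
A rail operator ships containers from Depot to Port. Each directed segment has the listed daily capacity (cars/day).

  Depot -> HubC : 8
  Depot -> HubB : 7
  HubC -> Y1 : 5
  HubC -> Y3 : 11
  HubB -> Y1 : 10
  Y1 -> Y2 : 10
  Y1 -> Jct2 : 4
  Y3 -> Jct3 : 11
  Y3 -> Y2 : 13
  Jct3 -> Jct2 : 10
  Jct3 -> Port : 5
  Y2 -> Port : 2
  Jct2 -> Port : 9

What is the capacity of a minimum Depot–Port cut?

Augment Depot→HubC→Y1→Y2→Port: bottleneck 2, flow now 2.
Augment Depot→HubC→Y1→Jct2→Port: bottleneck 3, flow now 5.
Augment Depot→HubC→Y3→Jct3→Port: bottleneck 3, flow now 8.
Augment Depot→HubB→Y1→Jct2→Port: bottleneck 1, flow now 9.
Augment Depot→HubB→Y1→HubC→Y3→Jct3→Port: bottleneck 2, flow now 11. (uses reverse residual edge)
Augment Depot→HubB→Y1→HubC→Y3→Jct3→Jct2→Port: bottleneck 3, flow now 14. (uses reverse residual edge)
No augmenting path remains; maximum flow = 14.
By max-flow min-cut, the minimum cut capacity equals the max flow.
In the residual graph, reachable from Depot: {Depot, HubB, Y1, Y2}.
Min-cut edges: Depot→HubC (8), Y1→Jct2 (4), Y2→Port (2); capacity 8 + 4 + 2 = 14.

14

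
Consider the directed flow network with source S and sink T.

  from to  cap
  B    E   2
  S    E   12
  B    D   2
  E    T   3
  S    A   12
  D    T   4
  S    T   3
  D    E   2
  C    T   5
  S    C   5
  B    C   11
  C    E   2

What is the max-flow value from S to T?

Augment S→T: bottleneck 3, flow now 3.
Augment S→C→T: bottleneck 5, flow now 8.
Augment S→E→T: bottleneck 3, flow now 11.
No augmenting path remains; maximum flow = 11.
In the residual graph, reachable from S: {S, A, E}.
Min-cut edges: S→C (5), S→T (3), E→T (3); capacity 5 + 3 + 3 = 11.
This cut is saturated, so no flow can exceed 11.

11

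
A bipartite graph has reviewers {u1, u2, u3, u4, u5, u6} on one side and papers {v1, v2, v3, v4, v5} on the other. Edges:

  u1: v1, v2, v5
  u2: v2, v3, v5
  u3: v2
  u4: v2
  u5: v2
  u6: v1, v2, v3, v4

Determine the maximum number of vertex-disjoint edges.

4

Unit-capacity flow: source→left, listed edges, right→sink; max matching = max flow.
Augmenting path u1→v1 (+1); matched 1.
Augmenting path u2→v2 (+1); matched 2.
Augmenting path u6→v3 (+1); matched 3.
Augmenting path u3→v2→u2→v5 (+1); matched 4.
No augmenting path remains; maximum matching = 4.
König certificate: {u1, u2, u6, v2} is a vertex cover of size 4 (every listed pair touches it), so no matching can be larger.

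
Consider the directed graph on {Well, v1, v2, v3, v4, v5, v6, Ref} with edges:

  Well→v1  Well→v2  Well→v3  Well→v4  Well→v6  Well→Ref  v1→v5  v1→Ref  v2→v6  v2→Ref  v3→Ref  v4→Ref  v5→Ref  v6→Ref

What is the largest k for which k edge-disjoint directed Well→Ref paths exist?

Assign every edge capacity 1; by Menger, the answer equals the max flow.
Path Well→Ref (+1); total 1.
Path Well→v1→Ref (+1); total 2.
Path Well→v2→Ref (+1); total 3.
Path Well→v3→Ref (+1); total 4.
Path Well→v4→Ref (+1); total 5.
Path Well→v6→Ref (+1); total 6.
No residual Well→Ref path; max flow = 6.
Certifying cut of size 6: {Well→Ref, Well→v1, Well→v2, Well→v3, Well→v4, Well→v6}.

6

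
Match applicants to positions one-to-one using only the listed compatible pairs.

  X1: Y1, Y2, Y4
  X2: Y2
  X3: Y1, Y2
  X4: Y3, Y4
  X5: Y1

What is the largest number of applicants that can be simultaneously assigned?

Unit-capacity flow: source→left, listed edges, right→sink; max matching = max flow.
Augmenting path X1→Y1 (+1); matched 1.
Augmenting path X2→Y2 (+1); matched 2.
Augmenting path X4→Y3 (+1); matched 3.
Augmenting path X3→Y1→X1→Y4 (+1); matched 4.
No augmenting path remains; maximum matching = 4.
König certificate: {X1, X4, Y1, Y2} is a vertex cover of size 4 (every listed pair touches it), so no matching can be larger.

4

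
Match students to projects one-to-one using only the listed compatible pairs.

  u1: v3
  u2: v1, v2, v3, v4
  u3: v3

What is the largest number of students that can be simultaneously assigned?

2

Unit-capacity flow: source→left, listed edges, right→sink; max matching = max flow.
Augmenting path u1→v3 (+1); matched 1.
Augmenting path u2→v1 (+1); matched 2.
No augmenting path remains; maximum matching = 2.
König certificate: {u2, v3} is a vertex cover of size 2 (every listed pair touches it), so no matching can be larger.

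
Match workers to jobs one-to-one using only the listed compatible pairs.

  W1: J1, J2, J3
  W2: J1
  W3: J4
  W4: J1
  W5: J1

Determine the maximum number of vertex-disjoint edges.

Unit-capacity flow: source→left, listed edges, right→sink; max matching = max flow.
Augmenting path W1→J1 (+1); matched 1.
Augmenting path W3→J4 (+1); matched 2.
Augmenting path W2→J1→W1→J2 (+1); matched 3.
No augmenting path remains; maximum matching = 3.
König certificate: {W1, W3, J1} is a vertex cover of size 3 (every listed pair touches it), so no matching can be larger.

3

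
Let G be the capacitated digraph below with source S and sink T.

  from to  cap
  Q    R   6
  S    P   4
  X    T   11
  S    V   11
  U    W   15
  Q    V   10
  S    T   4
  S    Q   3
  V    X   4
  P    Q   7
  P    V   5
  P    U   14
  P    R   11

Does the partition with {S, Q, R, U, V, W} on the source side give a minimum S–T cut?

No — its capacity is 12, but the minimum cut has capacity 8.

Given cut capacity: 4 + 4 + 4 = 12.
Augment S→T: bottleneck 4, flow now 4.
Augment S→V→X→T: bottleneck 4, flow now 8.
No augmenting path remains; maximum flow = 8.
In the residual graph, reachable from S: {S, P, Q, R, U, V, W}.
Min-cut edges: S→T (4), V→X (4); capacity 4 + 4 = 8.
Cut capacity 12 exceeds the max flow 8, so it is not minimum.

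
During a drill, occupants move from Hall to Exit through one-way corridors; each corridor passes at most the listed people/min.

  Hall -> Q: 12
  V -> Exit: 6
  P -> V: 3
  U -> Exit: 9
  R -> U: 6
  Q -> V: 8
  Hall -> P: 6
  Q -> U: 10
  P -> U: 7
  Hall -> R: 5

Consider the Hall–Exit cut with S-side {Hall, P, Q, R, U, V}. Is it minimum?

Given cut capacity: 9 + 6 = 15.
Augment Hall→P→U→Exit: bottleneck 6, flow now 6.
Augment Hall→Q→U→Exit: bottleneck 3, flow now 9.
Augment Hall→Q→V→Exit: bottleneck 6, flow now 15.
No augmenting path remains; maximum flow = 15.
Cut capacity 15 equals the max flow, so it is a minimum cut.

Yes — it is a minimum cut (capacity 15).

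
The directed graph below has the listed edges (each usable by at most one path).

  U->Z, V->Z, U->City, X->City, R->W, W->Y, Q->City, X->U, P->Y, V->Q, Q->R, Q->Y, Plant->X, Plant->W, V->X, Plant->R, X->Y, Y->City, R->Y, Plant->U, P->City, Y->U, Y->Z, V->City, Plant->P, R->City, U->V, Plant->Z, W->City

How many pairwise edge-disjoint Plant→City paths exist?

5

Assign every edge capacity 1; by Menger, the answer equals the max flow.
Path Plant→P→City (+1); total 1.
Path Plant→R→City (+1); total 2.
Path Plant→U→City (+1); total 3.
Path Plant→W→City (+1); total 4.
Path Plant→X→City (+1); total 5.
No residual Plant→City path; max flow = 5.
Certifying cut of size 5: {Plant→P, Plant→R, Plant→U, Plant→W, Plant→X}.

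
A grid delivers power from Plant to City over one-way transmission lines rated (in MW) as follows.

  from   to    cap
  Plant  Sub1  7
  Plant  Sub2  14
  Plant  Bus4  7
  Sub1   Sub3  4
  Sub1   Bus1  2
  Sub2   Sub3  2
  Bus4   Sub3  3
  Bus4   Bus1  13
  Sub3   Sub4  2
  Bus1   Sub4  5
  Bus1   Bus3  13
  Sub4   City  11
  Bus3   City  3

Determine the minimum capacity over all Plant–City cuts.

10

Augment Plant→Sub1→Sub3→Sub4→City: bottleneck 2, flow now 2.
Augment Plant→Sub1→Bus1→Sub4→City: bottleneck 2, flow now 4.
Augment Plant→Bus4→Bus1→Sub4→City: bottleneck 3, flow now 7.
Augment Plant→Bus4→Bus1→Bus3→City: bottleneck 3, flow now 10.
No augmenting path remains; maximum flow = 10.
By max-flow min-cut, the minimum cut capacity equals the max flow.
In the residual graph, reachable from Plant: {Plant, Sub1, Sub2, Bus4, Sub3, Bus1, Bus3}.
Min-cut edges: Sub3→Sub4 (2), Bus1→Sub4 (5), Bus3→City (3); capacity 2 + 5 + 3 = 10.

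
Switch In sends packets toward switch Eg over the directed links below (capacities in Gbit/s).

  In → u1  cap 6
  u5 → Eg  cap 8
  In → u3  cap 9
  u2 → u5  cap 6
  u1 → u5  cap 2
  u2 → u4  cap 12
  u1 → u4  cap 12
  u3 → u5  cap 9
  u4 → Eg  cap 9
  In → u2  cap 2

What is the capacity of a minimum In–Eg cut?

16

Augment In→u1→u4→Eg: bottleneck 6, flow now 6.
Augment In→u2→u4→Eg: bottleneck 2, flow now 8.
Augment In→u3→u5→Eg: bottleneck 8, flow now 16.
No augmenting path remains; maximum flow = 16.
By max-flow min-cut, the minimum cut capacity equals the max flow.
In the residual graph, reachable from In: {In, u3, u5}.
Min-cut edges: In→u1 (6), In→u2 (2), u5→Eg (8); capacity 6 + 2 + 8 = 16.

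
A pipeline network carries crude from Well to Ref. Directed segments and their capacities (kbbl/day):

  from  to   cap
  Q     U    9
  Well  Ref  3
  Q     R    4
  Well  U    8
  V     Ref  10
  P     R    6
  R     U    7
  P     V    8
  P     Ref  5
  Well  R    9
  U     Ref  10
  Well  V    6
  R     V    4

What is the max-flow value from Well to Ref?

23

Augment Well→Ref: bottleneck 3, flow now 3.
Augment Well→U→Ref: bottleneck 8, flow now 11.
Augment Well→V→Ref: bottleneck 6, flow now 17.
Augment Well→R→U→Ref: bottleneck 2, flow now 19.
Augment Well→R→V→Ref: bottleneck 4, flow now 23.
No augmenting path remains; maximum flow = 23.
In the residual graph, reachable from Well: {Well, R, U}.
Min-cut edges: Well→V (6), Well→Ref (3), R→V (4), U→Ref (10); capacity 6 + 3 + 4 + 10 = 23.
This cut is saturated, so no flow can exceed 23.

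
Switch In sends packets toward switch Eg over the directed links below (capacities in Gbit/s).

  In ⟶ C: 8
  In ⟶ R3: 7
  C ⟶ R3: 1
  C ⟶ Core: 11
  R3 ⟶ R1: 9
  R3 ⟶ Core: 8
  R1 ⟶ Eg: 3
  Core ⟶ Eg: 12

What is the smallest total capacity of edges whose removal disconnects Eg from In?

15

Augment In→C→Core→Eg: bottleneck 8, flow now 8.
Augment In→R3→R1→Eg: bottleneck 3, flow now 11.
Augment In→R3→Core→Eg: bottleneck 4, flow now 15.
No augmenting path remains; maximum flow = 15.
By max-flow min-cut, the minimum cut capacity equals the max flow.
In the residual graph, reachable from In: {In}.
Min-cut edges: In→C (8), In→R3 (7); capacity 8 + 7 = 15.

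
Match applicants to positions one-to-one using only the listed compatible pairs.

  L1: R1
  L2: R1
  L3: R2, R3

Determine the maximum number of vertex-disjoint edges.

2

Unit-capacity flow: source→left, listed edges, right→sink; max matching = max flow.
Augmenting path L1→R1 (+1); matched 1.
Augmenting path L3→R2 (+1); matched 2.
No augmenting path remains; maximum matching = 2.
König certificate: {L3, R1} is a vertex cover of size 2 (every listed pair touches it), so no matching can be larger.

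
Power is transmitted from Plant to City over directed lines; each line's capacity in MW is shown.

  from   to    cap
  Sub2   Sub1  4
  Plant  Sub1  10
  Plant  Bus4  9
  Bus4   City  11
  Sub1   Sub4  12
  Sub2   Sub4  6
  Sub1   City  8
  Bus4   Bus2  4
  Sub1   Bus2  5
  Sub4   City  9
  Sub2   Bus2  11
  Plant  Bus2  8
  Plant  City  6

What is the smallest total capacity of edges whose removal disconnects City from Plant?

25

Augment Plant→City: bottleneck 6, flow now 6.
Augment Plant→Bus4→City: bottleneck 9, flow now 15.
Augment Plant→Sub1→City: bottleneck 8, flow now 23.
Augment Plant→Sub1→Sub4→City: bottleneck 2, flow now 25.
No augmenting path remains; maximum flow = 25.
By max-flow min-cut, the minimum cut capacity equals the max flow.
In the residual graph, reachable from Plant: {Plant, Bus2}.
Min-cut edges: Plant→Bus4 (9), Plant→Sub1 (10), Plant→City (6); capacity 9 + 10 + 6 = 25.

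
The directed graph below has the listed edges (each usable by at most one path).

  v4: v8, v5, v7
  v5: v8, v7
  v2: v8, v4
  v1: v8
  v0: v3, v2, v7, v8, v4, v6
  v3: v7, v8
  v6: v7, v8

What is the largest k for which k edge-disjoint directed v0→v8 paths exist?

5

Assign every edge capacity 1; by Menger, the answer equals the max flow.
Path v0→v8 (+1); total 1.
Path v0→v2→v8 (+1); total 2.
Path v0→v3→v8 (+1); total 3.
Path v0→v4→v8 (+1); total 4.
Path v0→v6→v8 (+1); total 5.
No residual v0→v8 path; max flow = 5.
Certifying cut of size 5: {v0→v2, v0→v3, v0→v4, v0→v6, v0→v8}.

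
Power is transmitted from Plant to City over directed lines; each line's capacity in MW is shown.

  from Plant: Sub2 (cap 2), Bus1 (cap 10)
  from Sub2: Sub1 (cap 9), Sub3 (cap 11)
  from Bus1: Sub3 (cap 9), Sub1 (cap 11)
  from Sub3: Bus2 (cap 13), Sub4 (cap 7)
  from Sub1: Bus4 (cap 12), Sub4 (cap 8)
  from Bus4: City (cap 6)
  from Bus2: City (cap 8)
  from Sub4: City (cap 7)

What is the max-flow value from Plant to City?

12

Augment Plant→Sub2→Sub3→Bus2→City: bottleneck 2, flow now 2.
Augment Plant→Bus1→Sub3→Bus2→City: bottleneck 6, flow now 8.
Augment Plant→Bus1→Sub3→Sub4→City: bottleneck 3, flow now 11.
Augment Plant→Bus1→Sub1→Bus4→City: bottleneck 1, flow now 12.
No augmenting path remains; maximum flow = 12.
In the residual graph, reachable from Plant: {Plant}.
Min-cut edges: Plant→Sub2 (2), Plant→Bus1 (10); capacity 2 + 10 = 12.
This cut is saturated, so no flow can exceed 12.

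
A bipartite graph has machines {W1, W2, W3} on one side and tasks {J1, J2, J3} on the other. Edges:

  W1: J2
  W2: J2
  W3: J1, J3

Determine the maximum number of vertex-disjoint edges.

2

Unit-capacity flow: source→left, listed edges, right→sink; max matching = max flow.
Augmenting path W1→J2 (+1); matched 1.
Augmenting path W3→J1 (+1); matched 2.
No augmenting path remains; maximum matching = 2.
König certificate: {W3, J2} is a vertex cover of size 2 (every listed pair touches it), so no matching can be larger.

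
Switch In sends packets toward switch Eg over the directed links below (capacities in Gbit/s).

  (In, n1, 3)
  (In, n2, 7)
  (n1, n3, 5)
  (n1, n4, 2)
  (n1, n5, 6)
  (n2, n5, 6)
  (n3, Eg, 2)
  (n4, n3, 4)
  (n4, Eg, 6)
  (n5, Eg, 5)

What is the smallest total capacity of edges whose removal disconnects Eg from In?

Augment In→n1→n3→Eg: bottleneck 2, flow now 2.
Augment In→n1→n4→Eg: bottleneck 1, flow now 3.
Augment In→n2→n5→Eg: bottleneck 5, flow now 8.
No augmenting path remains; maximum flow = 8.
By max-flow min-cut, the minimum cut capacity equals the max flow.
In the residual graph, reachable from In: {In, n2, n5}.
Min-cut edges: In→n1 (3), n5→Eg (5); capacity 3 + 5 = 8.

8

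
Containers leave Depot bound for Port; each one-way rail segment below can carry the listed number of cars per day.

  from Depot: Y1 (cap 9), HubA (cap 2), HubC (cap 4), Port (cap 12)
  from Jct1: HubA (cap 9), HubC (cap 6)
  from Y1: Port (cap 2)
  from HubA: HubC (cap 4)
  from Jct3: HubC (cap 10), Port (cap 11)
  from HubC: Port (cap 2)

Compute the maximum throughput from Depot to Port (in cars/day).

Augment Depot→Port: bottleneck 12, flow now 12.
Augment Depot→Y1→Port: bottleneck 2, flow now 14.
Augment Depot→HubC→Port: bottleneck 2, flow now 16.
No augmenting path remains; maximum flow = 16.
In the residual graph, reachable from Depot: {Depot, Y1, HubA, HubC}.
Min-cut edges: Depot→Port (12), Y1→Port (2), HubC→Port (2); capacity 12 + 2 + 2 = 16.
This cut is saturated, so no flow can exceed 16.

16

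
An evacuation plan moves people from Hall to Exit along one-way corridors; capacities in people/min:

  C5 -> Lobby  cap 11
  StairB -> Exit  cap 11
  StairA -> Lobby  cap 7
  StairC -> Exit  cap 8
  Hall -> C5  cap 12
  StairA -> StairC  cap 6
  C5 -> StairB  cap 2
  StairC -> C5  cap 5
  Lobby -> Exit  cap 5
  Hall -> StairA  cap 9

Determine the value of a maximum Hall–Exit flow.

Augment Hall→C5→Lobby→Exit: bottleneck 5, flow now 5.
Augment Hall→C5→StairB→Exit: bottleneck 2, flow now 7.
Augment Hall→StairA→StairC→Exit: bottleneck 6, flow now 13.
No augmenting path remains; maximum flow = 13.
In the residual graph, reachable from Hall: {Hall, C5, StairA, Lobby}.
Min-cut edges: C5→StairB (2), StairA→StairC (6), Lobby→Exit (5); capacity 2 + 6 + 5 = 13.
This cut is saturated, so no flow can exceed 13.

13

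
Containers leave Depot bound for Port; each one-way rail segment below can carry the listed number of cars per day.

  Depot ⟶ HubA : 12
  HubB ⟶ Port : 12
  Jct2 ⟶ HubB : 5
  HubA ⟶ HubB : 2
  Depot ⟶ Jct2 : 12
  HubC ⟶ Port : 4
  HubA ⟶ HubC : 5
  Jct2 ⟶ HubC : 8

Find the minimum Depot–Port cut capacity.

11

Augment Depot→Jct2→HubB→Port: bottleneck 5, flow now 5.
Augment Depot→Jct2→HubC→Port: bottleneck 4, flow now 9.
Augment Depot→HubA→HubB→Port: bottleneck 2, flow now 11.
No augmenting path remains; maximum flow = 11.
By max-flow min-cut, the minimum cut capacity equals the max flow.
In the residual graph, reachable from Depot: {Depot, Jct2, HubA, HubC}.
Min-cut edges: Jct2→HubB (5), HubA→HubB (2), HubC→Port (4); capacity 5 + 2 + 4 = 11.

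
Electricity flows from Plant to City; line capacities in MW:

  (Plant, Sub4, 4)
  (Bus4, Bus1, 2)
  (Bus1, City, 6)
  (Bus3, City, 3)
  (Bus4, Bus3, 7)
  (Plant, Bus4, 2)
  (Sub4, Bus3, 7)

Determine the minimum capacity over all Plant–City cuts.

Augment Plant→Sub4→Bus3→City: bottleneck 3, flow now 3.
Augment Plant→Bus4→Bus1→City: bottleneck 2, flow now 5.
No augmenting path remains; maximum flow = 5.
By max-flow min-cut, the minimum cut capacity equals the max flow.
In the residual graph, reachable from Plant: {Plant, Sub4, Bus3}.
Min-cut edges: Plant→Bus4 (2), Bus3→City (3); capacity 2 + 3 = 5.

5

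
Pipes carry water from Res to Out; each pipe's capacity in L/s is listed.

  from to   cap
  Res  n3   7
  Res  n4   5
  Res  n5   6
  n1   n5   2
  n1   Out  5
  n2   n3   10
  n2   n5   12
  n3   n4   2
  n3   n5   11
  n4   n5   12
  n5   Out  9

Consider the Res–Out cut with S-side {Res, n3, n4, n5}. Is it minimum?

Yes — it is a minimum cut (capacity 9).

Given cut capacity: 9 = 9.
Augment Res→n5→Out: bottleneck 6, flow now 6.
Augment Res→n3→n5→Out: bottleneck 3, flow now 9.
No augmenting path remains; maximum flow = 9.
Cut capacity 9 equals the max flow, so it is a minimum cut.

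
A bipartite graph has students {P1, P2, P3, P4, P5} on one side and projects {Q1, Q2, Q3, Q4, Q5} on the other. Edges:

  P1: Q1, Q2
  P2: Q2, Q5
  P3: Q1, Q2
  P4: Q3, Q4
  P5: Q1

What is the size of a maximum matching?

Unit-capacity flow: source→left, listed edges, right→sink; max matching = max flow.
Augmenting path P1→Q1 (+1); matched 1.
Augmenting path P2→Q2 (+1); matched 2.
Augmenting path P4→Q3 (+1); matched 3.
Augmenting path P3→Q2→P2→Q5 (+1); matched 4.
No augmenting path remains; maximum matching = 4.
König certificate: {P2, P4, Q1, Q2} is a vertex cover of size 4 (every listed pair touches it), so no matching can be larger.

4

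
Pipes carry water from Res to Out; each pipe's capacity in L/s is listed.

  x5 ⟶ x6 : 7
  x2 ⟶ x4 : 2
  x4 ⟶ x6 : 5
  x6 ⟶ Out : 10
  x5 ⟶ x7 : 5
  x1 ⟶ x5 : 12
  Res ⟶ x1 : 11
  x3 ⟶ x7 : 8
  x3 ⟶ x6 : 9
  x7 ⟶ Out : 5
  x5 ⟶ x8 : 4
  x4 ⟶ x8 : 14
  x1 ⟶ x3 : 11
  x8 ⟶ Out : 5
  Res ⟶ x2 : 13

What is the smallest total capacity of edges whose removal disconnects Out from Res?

Augment Res→x1→x3→x6→Out: bottleneck 9, flow now 9.
Augment Res→x1→x3→x7→Out: bottleneck 2, flow now 11.
Augment Res→x2→x4→x6→Out: bottleneck 1, flow now 12.
Augment Res→x2→x4→x8→Out: bottleneck 1, flow now 13.
No augmenting path remains; maximum flow = 13.
By max-flow min-cut, the minimum cut capacity equals the max flow.
In the residual graph, reachable from Res: {Res, x2}.
Min-cut edges: Res→x1 (11), x2→x4 (2); capacity 11 + 2 = 13.

13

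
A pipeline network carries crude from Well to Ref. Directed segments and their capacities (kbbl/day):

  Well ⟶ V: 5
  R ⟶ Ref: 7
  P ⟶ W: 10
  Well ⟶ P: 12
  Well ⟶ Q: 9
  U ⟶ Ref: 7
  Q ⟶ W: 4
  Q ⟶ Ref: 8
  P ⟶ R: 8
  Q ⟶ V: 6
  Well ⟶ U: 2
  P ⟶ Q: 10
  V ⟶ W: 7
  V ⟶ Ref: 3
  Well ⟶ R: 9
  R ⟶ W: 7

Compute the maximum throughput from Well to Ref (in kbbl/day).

20

Augment Well→Q→Ref: bottleneck 8, flow now 8.
Augment Well→R→Ref: bottleneck 7, flow now 15.
Augment Well→U→Ref: bottleneck 2, flow now 17.
Augment Well→V→Ref: bottleneck 3, flow now 20.
No augmenting path remains; maximum flow = 20.
In the residual graph, reachable from Well: {Well, P, Q, R, V, W}.
Min-cut edges: Well→U (2), Q→Ref (8), R→Ref (7), V→Ref (3); capacity 2 + 8 + 7 + 3 = 20.
This cut is saturated, so no flow can exceed 20.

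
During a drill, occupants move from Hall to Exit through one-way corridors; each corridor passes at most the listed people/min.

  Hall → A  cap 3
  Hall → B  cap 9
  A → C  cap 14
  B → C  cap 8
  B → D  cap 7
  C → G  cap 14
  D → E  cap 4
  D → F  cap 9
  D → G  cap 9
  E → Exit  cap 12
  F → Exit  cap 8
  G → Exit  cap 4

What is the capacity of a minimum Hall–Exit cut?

11

Augment Hall→A→C→G→Exit: bottleneck 3, flow now 3.
Augment Hall→B→C→G→Exit: bottleneck 1, flow now 4.
Augment Hall→B→D→E→Exit: bottleneck 4, flow now 8.
Augment Hall→B→D→F→Exit: bottleneck 3, flow now 11.
No augmenting path remains; maximum flow = 11.
By max-flow min-cut, the minimum cut capacity equals the max flow.
In the residual graph, reachable from Hall: {Hall, A, B, C, G}.
Min-cut edges: B→D (7), G→Exit (4); capacity 7 + 4 = 11.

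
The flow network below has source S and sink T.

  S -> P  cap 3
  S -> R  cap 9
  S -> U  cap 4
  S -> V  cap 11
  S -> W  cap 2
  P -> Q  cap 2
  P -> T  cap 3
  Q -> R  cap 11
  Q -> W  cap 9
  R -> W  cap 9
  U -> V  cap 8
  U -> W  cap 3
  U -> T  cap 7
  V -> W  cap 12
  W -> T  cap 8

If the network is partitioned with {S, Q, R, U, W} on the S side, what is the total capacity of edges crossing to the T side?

37

Edges leaving {S, Q, R, U, W}: S→P (3), S→V (11), U→V (8), U→T (7), W→T (8).
Cut capacity = 3 + 11 + 8 + 7 + 8 = 37.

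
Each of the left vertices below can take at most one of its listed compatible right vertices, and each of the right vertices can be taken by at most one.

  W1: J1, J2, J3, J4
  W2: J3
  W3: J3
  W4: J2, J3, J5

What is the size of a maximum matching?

Unit-capacity flow: source→left, listed edges, right→sink; max matching = max flow.
Augmenting path W1→J1 (+1); matched 1.
Augmenting path W2→J3 (+1); matched 2.
Augmenting path W4→J2 (+1); matched 3.
No augmenting path remains; maximum matching = 3.
König certificate: {W1, W4, J3} is a vertex cover of size 3 (every listed pair touches it), so no matching can be larger.

3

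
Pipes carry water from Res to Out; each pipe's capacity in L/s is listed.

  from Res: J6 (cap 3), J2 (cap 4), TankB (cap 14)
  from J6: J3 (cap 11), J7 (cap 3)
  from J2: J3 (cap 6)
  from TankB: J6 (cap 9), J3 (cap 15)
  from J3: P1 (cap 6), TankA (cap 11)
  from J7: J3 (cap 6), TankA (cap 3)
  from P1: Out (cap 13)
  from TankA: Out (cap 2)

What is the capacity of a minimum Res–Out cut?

Augment Res→J6→J3→P1→Out: bottleneck 3, flow now 3.
Augment Res→J2→J3→P1→Out: bottleneck 3, flow now 6.
Augment Res→J2→J3→TankA→Out: bottleneck 1, flow now 7.
Augment Res→TankB→J3→TankA→Out: bottleneck 1, flow now 8.
No augmenting path remains; maximum flow = 8.
By max-flow min-cut, the minimum cut capacity equals the max flow.
In the residual graph, reachable from Res: {Res, J6, J2, TankB, J3, J7, TankA}.
Min-cut edges: J3→P1 (6), TankA→Out (2); capacity 6 + 2 = 8.

8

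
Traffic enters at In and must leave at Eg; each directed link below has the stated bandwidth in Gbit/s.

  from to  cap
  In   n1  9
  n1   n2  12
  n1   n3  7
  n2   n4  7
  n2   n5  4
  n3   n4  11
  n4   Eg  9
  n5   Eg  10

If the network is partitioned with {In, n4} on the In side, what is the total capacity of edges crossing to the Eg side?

Edges leaving {In, n4}: In→n1 (9), n4→Eg (9).
Cut capacity = 9 + 9 = 18.

18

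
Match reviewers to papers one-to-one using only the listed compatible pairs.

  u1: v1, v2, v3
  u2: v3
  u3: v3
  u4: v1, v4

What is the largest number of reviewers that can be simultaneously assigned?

Unit-capacity flow: source→left, listed edges, right→sink; max matching = max flow.
Augmenting path u1→v1 (+1); matched 1.
Augmenting path u2→v3 (+1); matched 2.
Augmenting path u4→v4 (+1); matched 3.
No augmenting path remains; maximum matching = 3.
König certificate: {u1, u4, v3} is a vertex cover of size 3 (every listed pair touches it), so no matching can be larger.

3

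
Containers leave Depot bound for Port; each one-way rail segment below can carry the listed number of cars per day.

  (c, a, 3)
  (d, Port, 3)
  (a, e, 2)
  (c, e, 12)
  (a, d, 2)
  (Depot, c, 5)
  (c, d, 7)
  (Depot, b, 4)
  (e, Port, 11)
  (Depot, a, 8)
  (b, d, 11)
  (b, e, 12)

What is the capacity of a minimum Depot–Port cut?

Augment Depot→a→d→Port: bottleneck 2, flow now 2.
Augment Depot→a→e→Port: bottleneck 2, flow now 4.
Augment Depot→b→d→Port: bottleneck 1, flow now 5.
Augment Depot→b→e→Port: bottleneck 3, flow now 8.
Augment Depot→c→e→Port: bottleneck 5, flow now 13.
No augmenting path remains; maximum flow = 13.
By max-flow min-cut, the minimum cut capacity equals the max flow.
In the residual graph, reachable from Depot: {Depot, a}.
Min-cut edges: Depot→b (4), Depot→c (5), a→d (2), a→e (2); capacity 4 + 5 + 2 + 2 = 13.

13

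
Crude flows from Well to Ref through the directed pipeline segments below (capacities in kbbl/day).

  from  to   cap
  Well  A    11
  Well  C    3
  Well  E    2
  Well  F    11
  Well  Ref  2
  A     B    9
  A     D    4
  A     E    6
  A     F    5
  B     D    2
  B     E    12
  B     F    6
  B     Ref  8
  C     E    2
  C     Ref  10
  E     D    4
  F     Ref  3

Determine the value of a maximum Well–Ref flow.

Augment Well→Ref: bottleneck 2, flow now 2.
Augment Well→C→Ref: bottleneck 3, flow now 5.
Augment Well→F→Ref: bottleneck 3, flow now 8.
Augment Well→A→B→Ref: bottleneck 8, flow now 16.
No augmenting path remains; maximum flow = 16.
In the residual graph, reachable from Well: {Well, A, B, D, E, F}.
Min-cut edges: Well→C (3), Well→Ref (2), B→Ref (8), F→Ref (3); capacity 3 + 2 + 8 + 3 = 16.
This cut is saturated, so no flow can exceed 16.

16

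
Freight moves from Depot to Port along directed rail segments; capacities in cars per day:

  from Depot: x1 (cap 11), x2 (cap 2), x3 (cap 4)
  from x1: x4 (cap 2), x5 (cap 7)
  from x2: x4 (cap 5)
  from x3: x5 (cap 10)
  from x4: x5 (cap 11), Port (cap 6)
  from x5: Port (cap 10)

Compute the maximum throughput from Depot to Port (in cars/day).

14

Augment Depot→x1→x4→Port: bottleneck 2, flow now 2.
Augment Depot→x1→x5→Port: bottleneck 7, flow now 9.
Augment Depot→x2→x4→Port: bottleneck 2, flow now 11.
Augment Depot→x3→x5→Port: bottleneck 3, flow now 14.
No augmenting path remains; maximum flow = 14.
In the residual graph, reachable from Depot: {Depot, x1, x3, x5}.
Min-cut edges: Depot→x2 (2), x1→x4 (2), x5→Port (10); capacity 2 + 2 + 10 = 14.
This cut is saturated, so no flow can exceed 14.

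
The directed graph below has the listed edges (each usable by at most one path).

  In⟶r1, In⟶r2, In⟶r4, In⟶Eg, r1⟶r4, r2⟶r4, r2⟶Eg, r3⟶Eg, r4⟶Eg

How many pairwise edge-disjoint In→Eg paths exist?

3

Assign every edge capacity 1; by Menger, the answer equals the max flow.
Path In→Eg (+1); total 1.
Path In→r2→Eg (+1); total 2.
Path In→r4→Eg (+1); total 3.
No residual In→Eg path; max flow = 3.
Certifying cut of size 3: {In→Eg, In→r2, r4→Eg}.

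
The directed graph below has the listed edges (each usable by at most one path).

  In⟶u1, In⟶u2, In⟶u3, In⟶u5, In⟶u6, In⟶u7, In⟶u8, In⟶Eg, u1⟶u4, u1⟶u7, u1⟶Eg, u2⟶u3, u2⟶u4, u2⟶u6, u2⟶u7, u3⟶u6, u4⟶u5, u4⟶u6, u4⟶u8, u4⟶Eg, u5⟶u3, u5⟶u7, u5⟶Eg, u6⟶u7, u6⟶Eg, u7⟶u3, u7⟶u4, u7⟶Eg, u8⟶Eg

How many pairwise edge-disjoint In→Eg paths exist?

7

Assign every edge capacity 1; by Menger, the answer equals the max flow.
Path In→Eg (+1); total 1.
Path In→u1→Eg (+1); total 2.
Path In→u5→Eg (+1); total 3.
Path In→u6→Eg (+1); total 4.
Path In→u7→Eg (+1); total 5.
Path In→u8→Eg (+1); total 6.
Path In→u2→u4→Eg (+1); total 7.
No residual In→Eg path; max flow = 7.
Certifying cut of size 7: {In→Eg, In→u1, u4→Eg, u5→Eg, u6→Eg, u7→Eg, u8→Eg}.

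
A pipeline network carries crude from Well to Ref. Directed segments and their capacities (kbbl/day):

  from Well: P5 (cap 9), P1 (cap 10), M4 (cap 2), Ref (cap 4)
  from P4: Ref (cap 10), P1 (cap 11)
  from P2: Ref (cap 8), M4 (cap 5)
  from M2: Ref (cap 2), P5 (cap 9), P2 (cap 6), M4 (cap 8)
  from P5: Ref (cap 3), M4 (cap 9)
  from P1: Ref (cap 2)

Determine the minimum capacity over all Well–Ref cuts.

Augment Well→Ref: bottleneck 4, flow now 4.
Augment Well→P5→Ref: bottleneck 3, flow now 7.
Augment Well→P1→Ref: bottleneck 2, flow now 9.
No augmenting path remains; maximum flow = 9.
By max-flow min-cut, the minimum cut capacity equals the max flow.
In the residual graph, reachable from Well: {Well, P5, P1, M4}.
Min-cut edges: Well→Ref (4), P5→Ref (3), P1→Ref (2); capacity 4 + 3 + 2 = 9.

9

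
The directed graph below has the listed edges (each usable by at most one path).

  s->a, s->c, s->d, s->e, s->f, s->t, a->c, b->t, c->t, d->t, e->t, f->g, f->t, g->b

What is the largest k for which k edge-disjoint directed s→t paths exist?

Assign every edge capacity 1; by Menger, the answer equals the max flow.
Path s→t (+1); total 1.
Path s→c→t (+1); total 2.
Path s→d→t (+1); total 3.
Path s→e→t (+1); total 4.
Path s→f→t (+1); total 5.
No residual s→t path; max flow = 5.
Certifying cut of size 5: {c→t, s→d, s→e, s→f, s→t}.

5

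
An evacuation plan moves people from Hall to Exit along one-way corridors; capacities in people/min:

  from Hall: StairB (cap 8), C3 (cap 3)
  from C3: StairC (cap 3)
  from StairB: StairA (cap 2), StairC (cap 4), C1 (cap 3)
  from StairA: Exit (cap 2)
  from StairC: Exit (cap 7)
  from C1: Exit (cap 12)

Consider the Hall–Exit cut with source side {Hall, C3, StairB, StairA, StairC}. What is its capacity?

12

Edges leaving {Hall, C3, StairB, StairA, StairC}: StairB→C1 (3), StairA→Exit (2), StairC→Exit (7).
Cut capacity = 3 + 2 + 7 = 12.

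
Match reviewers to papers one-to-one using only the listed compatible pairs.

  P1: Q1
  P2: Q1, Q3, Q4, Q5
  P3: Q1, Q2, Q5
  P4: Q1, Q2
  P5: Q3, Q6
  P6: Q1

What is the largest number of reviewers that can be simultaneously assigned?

5

Unit-capacity flow: source→left, listed edges, right→sink; max matching = max flow.
Augmenting path P1→Q1 (+1); matched 1.
Augmenting path P2→Q3 (+1); matched 2.
Augmenting path P3→Q2 (+1); matched 3.
Augmenting path P5→Q6 (+1); matched 4.
Augmenting path P4→Q2→P3→Q5 (+1); matched 5.
No augmenting path remains; maximum matching = 5.
König certificate: {P2, P3, P4, P5, Q1} is a vertex cover of size 5 (every listed pair touches it), so no matching can be larger.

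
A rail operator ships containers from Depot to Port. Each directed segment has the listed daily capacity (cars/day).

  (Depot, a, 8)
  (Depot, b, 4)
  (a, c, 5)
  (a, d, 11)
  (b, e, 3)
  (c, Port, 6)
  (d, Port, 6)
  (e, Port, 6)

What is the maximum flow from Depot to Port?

Augment Depot→a→c→Port: bottleneck 5, flow now 5.
Augment Depot→a→d→Port: bottleneck 3, flow now 8.
Augment Depot→b→e→Port: bottleneck 3, flow now 11.
No augmenting path remains; maximum flow = 11.
In the residual graph, reachable from Depot: {Depot, b}.
Min-cut edges: Depot→a (8), b→e (3); capacity 8 + 3 = 11.
This cut is saturated, so no flow can exceed 11.

11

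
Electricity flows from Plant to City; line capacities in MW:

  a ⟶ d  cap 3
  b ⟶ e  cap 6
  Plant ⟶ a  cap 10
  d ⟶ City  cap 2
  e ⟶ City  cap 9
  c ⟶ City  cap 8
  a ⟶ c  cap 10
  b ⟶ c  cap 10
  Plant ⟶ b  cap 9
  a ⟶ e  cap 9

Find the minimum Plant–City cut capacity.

Augment Plant→a→c→City: bottleneck 8, flow now 8.
Augment Plant→a→d→City: bottleneck 2, flow now 10.
Augment Plant→b→e→City: bottleneck 6, flow now 16.
Augment Plant→b→c→a→e→City: bottleneck 3, flow now 19. (uses reverse residual edge)
No augmenting path remains; maximum flow = 19.
By max-flow min-cut, the minimum cut capacity equals the max flow.
In the residual graph, reachable from Plant: {Plant}.
Min-cut edges: Plant→a (10), Plant→b (9); capacity 10 + 9 = 19.

19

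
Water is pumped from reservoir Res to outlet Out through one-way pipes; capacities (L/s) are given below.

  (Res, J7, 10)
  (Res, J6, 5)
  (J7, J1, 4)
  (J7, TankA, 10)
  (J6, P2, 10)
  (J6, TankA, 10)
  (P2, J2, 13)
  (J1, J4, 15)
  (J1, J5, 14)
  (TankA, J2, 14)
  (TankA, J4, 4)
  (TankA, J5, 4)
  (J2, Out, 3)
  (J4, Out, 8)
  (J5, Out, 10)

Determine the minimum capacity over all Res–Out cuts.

Augment Res→J7→J1→J4→Out: bottleneck 4, flow now 4.
Augment Res→J7→TankA→J2→Out: bottleneck 3, flow now 7.
Augment Res→J7→TankA→J4→Out: bottleneck 3, flow now 10.
Augment Res→J6→TankA→J4→Out: bottleneck 1, flow now 11.
Augment Res→J6→TankA→J5→Out: bottleneck 4, flow now 15.
No augmenting path remains; maximum flow = 15.
By max-flow min-cut, the minimum cut capacity equals the max flow.
In the residual graph, reachable from Res: {Res}.
Min-cut edges: Res→J7 (10), Res→J6 (5); capacity 10 + 5 = 15.

15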